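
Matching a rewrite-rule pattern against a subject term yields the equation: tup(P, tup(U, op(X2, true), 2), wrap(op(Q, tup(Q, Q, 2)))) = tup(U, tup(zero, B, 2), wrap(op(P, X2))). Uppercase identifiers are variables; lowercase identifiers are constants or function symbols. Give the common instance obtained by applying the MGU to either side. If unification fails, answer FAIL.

Decompose tup/3: P = U,  tup(U, op(X2, true), 2) = tup(zero, B, 2),  wrap(op(Q, tup(Q, Q, 2))) = wrap(op(P, X2)).
Bind P := U; substituting into the one remaining equation that mentions P gives: wrap(op(Q, tup(Q, Q, 2))) = wrap(op(U, X2)).
Decompose tup/3: U = zero,  op(X2, true) = B,  2 = 2.
Bind U := zero; substituting into the one remaining equation that mentions U gives: wrap(op(Q, tup(Q, Q, 2))) = wrap(op(zero, X2)). Substituting into the earlier binding gives P := zero.
Bind B := op(X2, true); no other remaining equation mentions B.
Delete trivial equation 2 = 2.
Decompose wrap/1: op(Q, tup(Q, Q, 2)) = op(zero, X2).
Decompose op/2: Q = zero,  tup(Q, Q, 2) = X2.
Bind Q := zero; substituting into the remaining equation gives: tup(zero, zero, 2) = X2.
Bind X2 := tup(zero, zero, 2). Substituting into the earlier binding gives B := op(tup(zero, zero, 2), true).
Applying the MGU to either side gives tup(zero, tup(zero, op(tup(zero, zero, 2), true), 2), wrap(op(zero, tup(zero, zero, 2)))).

tup(zero, tup(zero, op(tup(zero, zero, 2), true), 2), wrap(op(zero, tup(zero, zero, 2))))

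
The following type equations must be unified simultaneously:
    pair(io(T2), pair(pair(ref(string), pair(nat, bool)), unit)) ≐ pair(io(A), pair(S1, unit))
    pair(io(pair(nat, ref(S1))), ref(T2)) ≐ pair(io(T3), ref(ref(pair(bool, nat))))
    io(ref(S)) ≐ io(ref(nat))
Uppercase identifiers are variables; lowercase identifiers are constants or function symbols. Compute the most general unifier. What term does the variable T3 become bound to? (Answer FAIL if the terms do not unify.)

Decompose pair/2: io(T2) ≐ io(A),  pair(pair(ref(string), pair(nat, bool)), unit) ≐ pair(S1, unit).
Decompose io/1: T2 ≐ A.
Bind T2 := A; substituting into the one remaining equation that mentions T2 gives: pair(io(pair(nat, ref(S1))), ref(A)) ≐ pair(io(T3), ref(ref(pair(bool, nat)))).
Decompose pair/2: pair(ref(string), pair(nat, bool)) ≐ S1,  unit ≐ unit.
Bind S1 := pair(ref(string), pair(nat, bool)); substituting into the one remaining equation that mentions S1 gives: pair(io(pair(nat, ref(pair(ref(string), pair(nat, bool))))), ref(A)) ≐ pair(io(T3), ref(ref(pair(bool, nat)))).
Delete trivial equation unit ≐ unit.
Decompose pair/2: io(pair(nat, ref(pair(ref(string), pair(nat, bool))))) ≐ io(T3),  ref(A) ≐ ref(ref(pair(bool, nat))).
Decompose io/1: pair(nat, ref(pair(ref(string), pair(nat, bool)))) ≐ T3.
Bind T3 := pair(nat, ref(pair(ref(string), pair(nat, bool)))); no other remaining equation mentions T3.
Decompose ref/1: A ≐ ref(pair(bool, nat)).
Bind A := ref(pair(bool, nat)); no other remaining equation mentions A. Substituting into the earlier binding gives T2 := ref(pair(bool, nat)).
Decompose io/1: ref(S) ≐ ref(nat).
Decompose ref/1: S ≐ nat.
Bind S := nat.
MGU = { T2 := ref(pair(bool, nat)), S1 := pair(ref(string), pair(nat, bool)), T3 := pair(nat, ref(pair(ref(string), pair(nat, bool)))), A := ref(pair(bool, nat)), S := nat }, so T3 := pair(nat, ref(pair(ref(string), pair(nat, bool)))).

pair(nat, ref(pair(ref(string), pair(nat, bool))))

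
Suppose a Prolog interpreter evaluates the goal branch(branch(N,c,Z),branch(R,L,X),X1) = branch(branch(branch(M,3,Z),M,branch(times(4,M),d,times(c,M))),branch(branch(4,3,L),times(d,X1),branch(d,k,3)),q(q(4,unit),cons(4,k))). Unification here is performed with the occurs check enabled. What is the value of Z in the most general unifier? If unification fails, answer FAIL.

branch(times(4,c),d,times(c,c))

Decompose branch/3: branch(N,c,Z) = branch(branch(M,3,Z),M,branch(times(4,M),d,times(c,M))),  branch(R,L,X) = branch(branch(4,3,L),times(d,X1),branch(d,k,3)),  X1 = q(q(4,unit),cons(4,k)).
Decompose branch/3: N = branch(M,3,Z),  c = M,  Z = branch(times(4,M),d,times(c,M)).
Bind N := branch(M,3,Z); no other remaining equation mentions N.
Bind M := c; substituting into the one remaining equation that mentions M gives: Z = branch(times(4,c),d,times(c,c)). Substituting into the earlier binding gives N := branch(c,3,Z).
Bind Z := branch(times(4,c),d,times(c,c)); no other remaining equation mentions Z. Substituting into the earlier binding gives N := branch(c,3,branch(times(4,c),d,times(c,c))).
Decompose branch/3: R = branch(4,3,L),  L = times(d,X1),  X = branch(d,k,3).
Bind R := branch(4,3,L); no other remaining equation mentions R.
Bind L := times(d,X1); no other remaining equation mentions L. Substituting into the earlier binding gives R := branch(4,3,times(d,X1)).
Bind X := branch(d,k,3); no other remaining equation mentions X.
Bind X1 := q(q(4,unit),cons(4,k)). Substituting into the earlier bindings gives R := branch(4,3,times(d,q(q(4,unit),cons(4,k)))), L := times(d,q(q(4,unit),cons(4,k))).
MGU = { N = branch(c,3,branch(times(4,c),d,times(c,c))), M = c, Z = branch(times(4,c),d,times(c,c)), R = branch(4,3,times(d,q(q(4,unit),cons(4,k)))), L = times(d,q(q(4,unit),cons(4,k))), X = branch(d,k,3), X1 = q(q(4,unit),cons(4,k)) }, so Z = branch(times(4,c),d,times(c,c)).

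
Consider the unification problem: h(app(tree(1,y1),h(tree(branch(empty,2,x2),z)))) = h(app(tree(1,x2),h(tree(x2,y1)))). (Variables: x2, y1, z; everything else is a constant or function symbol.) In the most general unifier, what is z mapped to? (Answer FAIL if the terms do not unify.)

FAIL

Decompose h/1: app(tree(1,y1),h(tree(branch(empty,2,x2),z))) = app(tree(1,x2),h(tree(x2,y1))).
Decompose app/2: tree(1,y1) = tree(1,x2),  h(tree(branch(empty,2,x2),z)) = h(tree(x2,y1)).
Decompose tree/2: 1 = 1,  y1 = x2.
Delete trivial equation 1 = 1.
Bind y1 := x2; substituting into the remaining equation gives: h(tree(branch(empty,2,x2),z)) = h(tree(x2,x2)).
Decompose h/1: tree(branch(empty,2,x2),z) = tree(x2,x2).
Decompose tree/2: branch(empty,2,x2) = x2,  z = x2.
Occurs check fails: x2 occurs in branch(empty,2,x2); the equation x2 = branch(empty,2,x2) has no finite solution.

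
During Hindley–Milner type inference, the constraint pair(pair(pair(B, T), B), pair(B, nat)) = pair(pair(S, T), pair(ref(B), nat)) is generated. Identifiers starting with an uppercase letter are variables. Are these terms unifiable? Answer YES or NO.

NO

Decompose pair/2: pair(pair(B, T), B) = pair(S, T),  pair(B, nat) = pair(ref(B), nat).
Decompose pair/2: pair(B, T) = S,  B = T.
Bind S := pair(B, T); no other remaining equation mentions S.
Bind B := T; substituting into the remaining equation gives: pair(T, nat) = pair(ref(T), nat). Substituting into the earlier binding gives S := pair(T, T).
Decompose pair/2: T = ref(T),  nat = nat.
Occurs check fails: T occurs in ref(T); the equation T = ref(T) has no finite solution.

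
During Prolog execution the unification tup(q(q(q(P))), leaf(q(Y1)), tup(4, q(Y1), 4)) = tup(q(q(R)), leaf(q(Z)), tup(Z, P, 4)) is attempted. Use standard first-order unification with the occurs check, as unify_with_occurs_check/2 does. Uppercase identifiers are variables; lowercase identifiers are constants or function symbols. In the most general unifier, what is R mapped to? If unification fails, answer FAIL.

Decompose tup/3: q(q(q(P))) = q(q(R)),  leaf(q(Y1)) = leaf(q(Z)),  tup(4, q(Y1), 4) = tup(Z, P, 4).
Decompose q/1: q(q(P)) = q(R).
Decompose q/1: q(P) = R.
Bind R := q(P); no other remaining equation mentions R.
Decompose leaf/1: q(Y1) = q(Z).
Decompose q/1: Y1 = Z.
Bind Y1 := Z; substituting into the remaining equation gives: tup(4, q(Z), 4) = tup(Z, P, 4).
Decompose tup/3: 4 = Z,  q(Z) = P,  4 = 4.
Bind Z := 4; substituting into the one remaining equation that mentions Z gives: q(4) = P. Substituting into the earlier binding gives Y1 := 4.
Bind P := q(4); no other remaining equation mentions P. Substituting into the earlier binding gives R := q(q(4)).
Delete trivial equation 4 = 4.
MGU = { R ↦ q(q(4)), Y1 ↦ 4, Z ↦ 4, P ↦ q(4) }, so R ↦ q(q(4)).

q(q(4))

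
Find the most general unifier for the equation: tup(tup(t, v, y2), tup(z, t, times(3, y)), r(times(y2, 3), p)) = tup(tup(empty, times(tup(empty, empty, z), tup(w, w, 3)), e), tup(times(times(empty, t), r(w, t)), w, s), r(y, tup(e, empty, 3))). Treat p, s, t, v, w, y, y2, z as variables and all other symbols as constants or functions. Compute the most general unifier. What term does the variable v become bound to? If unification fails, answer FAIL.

Decompose tup/3: tup(t, v, y2) = tup(empty, times(tup(empty, empty, z), tup(w, w, 3)), e),  tup(z, t, times(3, y)) = tup(times(times(empty, t), r(w, t)), w, s),  r(times(y2, 3), p) = r(y, tup(e, empty, 3)).
Decompose tup/3: t = empty,  v = times(tup(empty, empty, z), tup(w, w, 3)),  y2 = e.
Bind t := empty; substituting into the one remaining equation that mentions t gives: tup(z, empty, times(3, y)) = tup(times(times(empty, empty), r(w, empty)), w, s).
Bind v := times(tup(empty, empty, z), tup(w, w, 3)); no other remaining equation mentions v.
Bind y2 := e; substituting into the one remaining equation that mentions y2 gives: r(times(e, 3), p) = r(y, tup(e, empty, 3)).
Decompose tup/3: z = times(times(empty, empty), r(w, empty)),  empty = w,  times(3, y) = s.
Bind z := times(times(empty, empty), r(w, empty)); no other remaining equation mentions z. Substituting into the earlier binding gives v := times(tup(empty, empty, times(times(empty, empty), r(w, empty))), tup(w, w, 3)).
Bind w := empty; no other remaining equation mentions w. Substituting into the earlier bindings gives v := times(tup(empty, empty, times(times(empty, empty), r(empty, empty))), tup(empty, empty, 3)), z := times(times(empty, empty), r(empty, empty)).
Bind s := times(3, y); no other remaining equation mentions s.
Decompose r/2: times(e, 3) = y,  p = tup(e, empty, 3).
Bind y := times(e, 3); no other remaining equation mentions y. Substituting into the earlier binding gives s := times(3, times(e, 3)).
Bind p := tup(e, empty, 3).
MGU = { t ↦ empty, v ↦ times(tup(empty, empty, times(times(empty, empty), r(empty, empty))), tup(empty, empty, 3)), y2 ↦ e, z ↦ times(times(empty, empty), r(empty, empty)), w ↦ empty, s ↦ times(3, times(e, 3)), y ↦ times(e, 3), p ↦ tup(e, empty, 3) }, so v ↦ times(tup(empty, empty, times(times(empty, empty), r(empty, empty))), tup(empty, empty, 3)).

times(tup(empty, empty, times(times(empty, empty), r(empty, empty))), tup(empty, empty, 3))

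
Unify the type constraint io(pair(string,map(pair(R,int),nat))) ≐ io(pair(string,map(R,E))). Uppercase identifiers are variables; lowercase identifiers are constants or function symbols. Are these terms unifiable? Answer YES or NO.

Decompose io/1: pair(string,map(pair(R,int),nat)) ≐ pair(string,map(R,E)).
Decompose pair/2: string ≐ string,  map(pair(R,int),nat) ≐ map(R,E).
Delete trivial equation string ≐ string.
Decompose map/2: pair(R,int) ≐ R,  nat ≐ E.
Occurs check fails: R occurs in pair(R,int); the equation R ≐ pair(R,int) has no finite solution.

NO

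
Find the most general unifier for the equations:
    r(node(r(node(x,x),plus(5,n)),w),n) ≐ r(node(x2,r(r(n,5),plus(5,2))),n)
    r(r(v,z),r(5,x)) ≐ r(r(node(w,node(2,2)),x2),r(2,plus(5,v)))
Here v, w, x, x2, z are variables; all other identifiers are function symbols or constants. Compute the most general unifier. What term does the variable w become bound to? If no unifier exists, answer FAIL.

FAIL

Decompose r/2: node(r(node(x,x),plus(5,n)),w) ≐ node(x2,r(r(n,5),plus(5,2))),  n ≐ n.
Decompose node/2: r(node(x,x),plus(5,n)) ≐ x2,  w ≐ r(r(n,5),plus(5,2)).
Bind x2 := r(node(x,x),plus(5,n)); substituting into the one remaining equation that mentions x2 gives: r(r(v,z),r(5,x)) ≐ r(r(node(w,node(2,2)),r(node(x,x),plus(5,n))),r(2,plus(5,v))).
Bind w := r(r(n,5),plus(5,2)); substituting into the one remaining equation that mentions w gives: r(r(v,z),r(5,x)) ≐ r(r(node(r(r(n,5),plus(5,2)),node(2,2)),r(node(x,x),plus(5,n))),r(2,plus(5,v))).
Delete trivial equation n ≐ n.
Decompose r/2: r(v,z) ≐ r(node(r(r(n,5),plus(5,2)),node(2,2)),r(node(x,x),plus(5,n))),  r(5,x) ≐ r(2,plus(5,v)).
Decompose r/2: v ≐ node(r(r(n,5),plus(5,2)),node(2,2)),  z ≐ r(node(x,x),plus(5,n)).
Bind v := node(r(r(n,5),plus(5,2)),node(2,2)); substituting into the one remaining equation that mentions v gives: r(5,x) ≐ r(2,plus(5,node(r(r(n,5),plus(5,2)),node(2,2)))).
Bind z := r(node(x,x),plus(5,n)); no other remaining equation mentions z.
Decompose r/2: 5 ≐ 2,  x ≐ plus(5,node(r(r(n,5),plus(5,2)),node(2,2))).
Clash: constants 5 and 2 differ; no unifier exists.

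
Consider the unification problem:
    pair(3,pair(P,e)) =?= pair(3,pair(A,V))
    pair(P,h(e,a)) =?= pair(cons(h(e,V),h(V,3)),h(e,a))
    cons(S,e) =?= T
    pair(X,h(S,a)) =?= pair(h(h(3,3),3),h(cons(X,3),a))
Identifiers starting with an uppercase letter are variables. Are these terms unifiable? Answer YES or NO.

Decompose pair/2: 3 =?= 3,  pair(P,e) =?= pair(A,V).
Delete trivial equation 3 =?= 3.
Decompose pair/2: P =?= A,  e =?= V.
Bind P := A; substituting into the one remaining equation that mentions P gives: pair(A,h(e,a)) =?= pair(cons(h(e,V),h(V,3)),h(e,a)).
Bind V := e; substituting into the one remaining equation that mentions V gives: pair(A,h(e,a)) =?= pair(cons(h(e,e),h(e,3)),h(e,a)).
Decompose pair/2: A =?= cons(h(e,e),h(e,3)),  h(e,a) =?= h(e,a).
Bind A := cons(h(e,e),h(e,3)); no other remaining equation mentions A. Substituting into the earlier binding gives P := cons(h(e,e),h(e,3)).
Delete trivial equation h(e,a) =?= h(e,a).
Bind T := cons(S,e); no other remaining equation mentions T.
Decompose pair/2: X =?= h(h(3,3),3),  h(S,a) =?= h(cons(X,3),a).
Bind X := h(h(3,3),3); substituting into the remaining equation gives: h(S,a) =?= h(cons(h(h(3,3),3),3),a).
Decompose h/2: S =?= cons(h(h(3,3),3),3),  a =?= a.
Bind S := cons(h(h(3,3),3),3); no other remaining equation mentions S. Substituting into the earlier binding gives T := cons(cons(h(h(3,3),3),3),e).
Delete trivial equation a =?= a.
No equations remain and no clash or occurs-check failure arose, so a unifier exists.

YES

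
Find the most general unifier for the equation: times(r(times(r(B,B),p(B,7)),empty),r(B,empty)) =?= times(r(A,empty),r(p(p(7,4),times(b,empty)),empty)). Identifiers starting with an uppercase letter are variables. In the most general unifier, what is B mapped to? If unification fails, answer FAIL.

p(p(7,4),times(b,empty))

Decompose times/2: r(times(r(B,B),p(B,7)),empty) =?= r(A,empty),  r(B,empty) =?= r(p(p(7,4),times(b,empty)),empty).
Decompose r/2: times(r(B,B),p(B,7)) =?= A,  empty =?= empty.
Bind A := times(r(B,B),p(B,7)); no other remaining equation mentions A.
Delete trivial equation empty =?= empty.
Decompose r/2: B =?= p(p(7,4),times(b,empty)),  empty =?= empty.
Bind B := p(p(7,4),times(b,empty)); no other remaining equation mentions B. Substituting into the earlier binding gives A := times(r(p(p(7,4),times(b,empty)),p(p(7,4),times(b,empty))),p(p(p(7,4),times(b,empty)),7)).
Delete trivial equation empty =?= empty.
MGU = { A := times(r(p(p(7,4),times(b,empty)),p(p(7,4),times(b,empty))),p(p(p(7,4),times(b,empty)),7)), B := p(p(7,4),times(b,empty)) }, so B := p(p(7,4),times(b,empty)).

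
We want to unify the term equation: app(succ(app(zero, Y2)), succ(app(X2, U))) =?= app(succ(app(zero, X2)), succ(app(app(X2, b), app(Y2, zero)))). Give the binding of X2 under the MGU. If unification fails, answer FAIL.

Decompose app/2: succ(app(zero, Y2)) =?= succ(app(zero, X2)),  succ(app(X2, U)) =?= succ(app(app(X2, b), app(Y2, zero))).
Decompose succ/1: app(zero, Y2) =?= app(zero, X2).
Decompose app/2: zero =?= zero,  Y2 =?= X2.
Delete trivial equation zero =?= zero.
Bind Y2 := X2; substituting into the remaining equation gives: succ(app(X2, U)) =?= succ(app(app(X2, b), app(X2, zero))).
Decompose succ/1: app(X2, U) =?= app(app(X2, b), app(X2, zero)).
Decompose app/2: X2 =?= app(X2, b),  U =?= app(X2, zero).
Occurs check fails: X2 occurs in app(X2, b); the equation X2 =?= app(X2, b) has no finite solution.

FAIL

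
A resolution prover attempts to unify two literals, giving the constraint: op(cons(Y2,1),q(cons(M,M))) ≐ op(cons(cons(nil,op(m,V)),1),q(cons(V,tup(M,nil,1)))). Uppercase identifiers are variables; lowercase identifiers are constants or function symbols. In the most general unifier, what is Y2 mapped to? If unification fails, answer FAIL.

FAIL

Decompose op/2: cons(Y2,1) ≐ cons(cons(nil,op(m,V)),1),  q(cons(M,M)) ≐ q(cons(V,tup(M,nil,1))).
Decompose cons/2: Y2 ≐ cons(nil,op(m,V)),  1 ≐ 1.
Bind Y2 := cons(nil,op(m,V)); no other remaining equation mentions Y2.
Delete trivial equation 1 ≐ 1.
Decompose q/1: cons(M,M) ≐ cons(V,tup(M,nil,1)).
Decompose cons/2: M ≐ V,  M ≐ tup(M,nil,1).
Bind M := V; substituting into the remaining equation gives: V ≐ tup(V,nil,1).
Occurs check fails: V occurs in tup(V,nil,1); the equation V ≐ tup(V,nil,1) has no finite solution.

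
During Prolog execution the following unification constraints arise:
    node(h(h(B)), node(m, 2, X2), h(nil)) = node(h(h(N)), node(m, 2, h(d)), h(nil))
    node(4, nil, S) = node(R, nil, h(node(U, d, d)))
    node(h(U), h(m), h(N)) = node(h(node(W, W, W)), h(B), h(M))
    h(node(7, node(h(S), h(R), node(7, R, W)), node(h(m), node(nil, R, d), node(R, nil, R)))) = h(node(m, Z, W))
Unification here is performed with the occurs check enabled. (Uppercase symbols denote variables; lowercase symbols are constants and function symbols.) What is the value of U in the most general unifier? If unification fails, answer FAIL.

FAIL

Decompose node/3: h(h(B)) = h(h(N)),  node(m, 2, X2) = node(m, 2, h(d)),  h(nil) = h(nil).
Decompose h/1: h(B) = h(N).
Decompose h/1: B = N.
Bind B := N; substituting into the one remaining equation that mentions B gives: node(h(U), h(m), h(N)) = node(h(node(W, W, W)), h(N), h(M)).
Decompose node/3: m = m,  2 = 2,  X2 = h(d).
Delete trivial equation m = m.
Delete trivial equation 2 = 2.
Bind X2 := h(d); no other remaining equation mentions X2.
Delete trivial equation h(nil) = h(nil).
Decompose node/3: 4 = R,  nil = nil,  S = h(node(U, d, d)).
Bind R := 4; substituting into the one remaining equation that mentions R gives: h(node(7, node(h(S), h(4), node(7, 4, W)), node(h(m), node(nil, 4, d), node(4, nil, 4)))) = h(node(m, Z, W)).
Delete trivial equation nil = nil.
Bind S := h(node(U, d, d)); substituting into the one remaining equation that mentions S gives: h(node(7, node(h(h(node(U, d, d))), h(4), node(7, 4, W)), node(h(m), node(nil, 4, d), node(4, nil, 4)))) = h(node(m, Z, W)).
Decompose node/3: h(U) = h(node(W, W, W)),  h(m) = h(N),  h(N) = h(M).
Decompose h/1: U = node(W, W, W).
Bind U := node(W, W, W); substituting into the one remaining equation that mentions U gives: h(node(7, node(h(h(node(node(W, W, W), d, d))), h(4), node(7, 4, W)), node(h(m), node(nil, 4, d), node(4, nil, 4)))) = h(node(m, Z, W)). Substituting into the earlier binding gives S := h(node(node(W, W, W), d, d)).
Decompose h/1: m = N.
Bind N := m; substituting into the one remaining equation that mentions N gives: h(m) = h(M). Substituting into the earlier binding gives B := m.
Decompose h/1: m = M.
Bind M := m; no other remaining equation mentions M.
Decompose h/1: node(7, node(h(h(node(node(W, W, W), d, d))), h(4), node(7, 4, W)), node(h(m), node(nil, 4, d), node(4, nil, 4))) = node(m, Z, W).
Decompose node/3: 7 = m,  node(h(h(node(node(W, W, W), d, d))), h(4), node(7, 4, W)) = Z,  node(h(m), node(nil, 4, d), node(4, nil, 4)) = W.
Clash: constants 7 and m differ; no unifier exists.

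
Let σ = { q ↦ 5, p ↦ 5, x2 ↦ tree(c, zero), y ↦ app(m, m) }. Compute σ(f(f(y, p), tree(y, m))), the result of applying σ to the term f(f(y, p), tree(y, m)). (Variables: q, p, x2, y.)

Replace each occurrence of p with 5.
Replace each occurrence of y with app(m, m).
Result: f(f(app(m, m), 5), tree(app(m, m), m)).

f(f(app(m, m), 5), tree(app(m, m), m))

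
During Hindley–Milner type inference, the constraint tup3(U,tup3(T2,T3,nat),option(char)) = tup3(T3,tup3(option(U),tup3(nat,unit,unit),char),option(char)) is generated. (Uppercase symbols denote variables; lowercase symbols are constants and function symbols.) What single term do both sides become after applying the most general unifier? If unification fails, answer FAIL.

FAIL

Decompose tup3/3: U = T3,  tup3(T2,T3,nat) = tup3(option(U),tup3(nat,unit,unit),char),  option(char) = option(char).
Bind U := T3; substituting into the one remaining equation that mentions U gives: tup3(T2,T3,nat) = tup3(option(T3),tup3(nat,unit,unit),char).
Decompose tup3/3: T2 = option(T3),  T3 = tup3(nat,unit,unit),  nat = char.
Bind T2 := option(T3); no other remaining equation mentions T2.
Bind T3 := tup3(nat,unit,unit); no other remaining equation mentions T3. Substituting into the earlier bindings gives U := tup3(nat,unit,unit), T2 := option(tup3(nat,unit,unit)).
Clash: constants nat and char differ; no unifier exists.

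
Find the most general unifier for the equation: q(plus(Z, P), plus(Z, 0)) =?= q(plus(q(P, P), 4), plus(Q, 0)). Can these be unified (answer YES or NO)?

YES

Decompose q/2: plus(Z, P) =?= plus(q(P, P), 4),  plus(Z, 0) =?= plus(Q, 0).
Decompose plus/2: Z =?= q(P, P),  P =?= 4.
Bind Z := q(P, P); substituting into the one remaining equation that mentions Z gives: plus(q(P, P), 0) =?= plus(Q, 0).
Bind P := 4; substituting into the remaining equation gives: plus(q(4, 4), 0) =?= plus(Q, 0). Substituting into the earlier binding gives Z := q(4, 4).
Decompose plus/2: q(4, 4) =?= Q,  0 =?= 0.
Bind Q := q(4, 4); no other remaining equation mentions Q.
Delete trivial equation 0 =?= 0.
No equations remain and no clash or occurs-check failure arose, so a unifier exists.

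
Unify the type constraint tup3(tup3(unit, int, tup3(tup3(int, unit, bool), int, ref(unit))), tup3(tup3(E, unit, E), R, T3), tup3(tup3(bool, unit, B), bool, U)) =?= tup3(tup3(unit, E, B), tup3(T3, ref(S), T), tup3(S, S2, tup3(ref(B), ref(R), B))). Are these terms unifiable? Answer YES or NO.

Decompose tup3/3: tup3(unit, int, tup3(tup3(int, unit, bool), int, ref(unit))) =?= tup3(unit, E, B),  tup3(tup3(E, unit, E), R, T3) =?= tup3(T3, ref(S), T),  tup3(tup3(bool, unit, B), bool, U) =?= tup3(S, S2, tup3(ref(B), ref(R), B)).
Decompose tup3/3: unit =?= unit,  int =?= E,  tup3(tup3(int, unit, bool), int, ref(unit)) =?= B.
Delete trivial equation unit =?= unit.
Bind E := int; substituting into the one remaining equation that mentions E gives: tup3(tup3(int, unit, int), R, T3) =?= tup3(T3, ref(S), T).
Bind B := tup3(tup3(int, unit, bool), int, ref(unit)); substituting into the one remaining equation that mentions B gives: tup3(tup3(bool, unit, tup3(tup3(int, unit, bool), int, ref(unit))), bool, U) =?= tup3(S, S2, tup3(ref(tup3(tup3(int, unit, bool), int, ref(unit))), ref(R), tup3(tup3(int, unit, bool), int, ref(unit)))).
Decompose tup3/3: tup3(int, unit, int) =?= T3,  R =?= ref(S),  T3 =?= T.
Bind T3 := tup3(int, unit, int); substituting into the one remaining equation that mentions T3 gives: tup3(int, unit, int) =?= T.
Bind R := ref(S); substituting into the one remaining equation that mentions R gives: tup3(tup3(bool, unit, tup3(tup3(int, unit, bool), int, ref(unit))), bool, U) =?= tup3(S, S2, tup3(ref(tup3(tup3(int, unit, bool), int, ref(unit))), ref(ref(S)), tup3(tup3(int, unit, bool), int, ref(unit)))).
Bind T := tup3(int, unit, int); no other remaining equation mentions T.
Decompose tup3/3: tup3(bool, unit, tup3(tup3(int, unit, bool), int, ref(unit))) =?= S,  bool =?= S2,  U =?= tup3(ref(tup3(tup3(int, unit, bool), int, ref(unit))), ref(ref(S)), tup3(tup3(int, unit, bool), int, ref(unit))).
Bind S := tup3(bool, unit, tup3(tup3(int, unit, bool), int, ref(unit))); substituting into the one remaining equation that mentions S gives: U =?= tup3(ref(tup3(tup3(int, unit, bool), int, ref(unit))), ref(ref(tup3(bool, unit, tup3(tup3(int, unit, bool), int, ref(unit))))), tup3(tup3(int, unit, bool), int, ref(unit))). Substituting into the earlier binding gives R := ref(tup3(bool, unit, tup3(tup3(int, unit, bool), int, ref(unit)))).
Bind S2 := bool; no other remaining equation mentions S2.
Bind U := tup3(ref(tup3(tup3(int, unit, bool), int, ref(unit))), ref(ref(tup3(bool, unit, tup3(tup3(int, unit, bool), int, ref(unit))))), tup3(tup3(int, unit, bool), int, ref(unit))).
No equations remain and no clash or occurs-check failure arose, so a unifier exists.

YES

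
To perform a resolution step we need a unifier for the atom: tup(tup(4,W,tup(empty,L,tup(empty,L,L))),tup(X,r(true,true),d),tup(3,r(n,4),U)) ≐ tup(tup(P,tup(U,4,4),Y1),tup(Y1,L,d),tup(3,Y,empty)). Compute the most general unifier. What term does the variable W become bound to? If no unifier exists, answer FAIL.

Decompose tup/3: tup(4,W,tup(empty,L,tup(empty,L,L))) ≐ tup(P,tup(U,4,4),Y1),  tup(X,r(true,true),d) ≐ tup(Y1,L,d),  tup(3,r(n,4),U) ≐ tup(3,Y,empty).
Decompose tup/3: 4 ≐ P,  W ≐ tup(U,4,4),  tup(empty,L,tup(empty,L,L)) ≐ Y1.
Bind P := 4; no other remaining equation mentions P.
Bind W := tup(U,4,4); no other remaining equation mentions W.
Bind Y1 := tup(empty,L,tup(empty,L,L)); substituting into the one remaining equation that mentions Y1 gives: tup(X,r(true,true),d) ≐ tup(tup(empty,L,tup(empty,L,L)),L,d).
Decompose tup/3: X ≐ tup(empty,L,tup(empty,L,L)),  r(true,true) ≐ L,  d ≐ d.
Bind X := tup(empty,L,tup(empty,L,L)); no other remaining equation mentions X.
Bind L := r(true,true); no other remaining equation mentions L. Substituting into the earlier bindings gives Y1 := tup(empty,r(true,true),tup(empty,r(true,true),r(true,true))), X := tup(empty,r(true,true),tup(empty,r(true,true),r(true,true))).
Delete trivial equation d ≐ d.
Decompose tup/3: 3 ≐ 3,  r(n,4) ≐ Y,  U ≐ empty.
Delete trivial equation 3 ≐ 3.
Bind Y := r(n,4); no other remaining equation mentions Y.
Bind U := empty. Substituting into the earlier binding gives W := tup(empty,4,4).
MGU = { P ↦ 4, W ↦ tup(empty,4,4), Y1 ↦ tup(empty,r(true,true),tup(empty,r(true,true),r(true,true))), X ↦ tup(empty,r(true,true),tup(empty,r(true,true),r(true,true))), L ↦ r(true,true), Y ↦ r(n,4), U ↦ empty }, so W ↦ tup(empty,4,4).

tup(empty,4,4)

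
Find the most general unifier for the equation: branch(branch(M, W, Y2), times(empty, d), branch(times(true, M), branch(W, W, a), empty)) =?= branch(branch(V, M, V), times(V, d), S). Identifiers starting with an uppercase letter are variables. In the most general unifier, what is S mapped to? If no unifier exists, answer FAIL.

Decompose branch/3: branch(M, W, Y2) =?= branch(V, M, V),  times(empty, d) =?= times(V, d),  branch(times(true, M), branch(W, W, a), empty) =?= S.
Decompose branch/3: M =?= V,  W =?= M,  Y2 =?= V.
Bind M := V; substituting into the 2 remaining equations that mention M gives: W =?= V,  branch(times(true, V), branch(W, W, a), empty) =?= S.
Bind W := V; substituting into the one remaining equation that mentions W gives: branch(times(true, V), branch(V, V, a), empty) =?= S.
Bind Y2 := V; no other remaining equation mentions Y2.
Decompose times/2: empty =?= V,  d =?= d.
Bind V := empty; substituting into the one remaining equation that mentions V gives: branch(times(true, empty), branch(empty, empty, a), empty) =?= S. Substituting into the earlier bindings gives M := empty, W := empty, Y2 := empty.
Delete trivial equation d =?= d.
Bind S := branch(times(true, empty), branch(empty, empty, a), empty).
MGU = { M ↦ empty, W ↦ empty, Y2 ↦ empty, V ↦ empty, S ↦ branch(times(true, empty), branch(empty, empty, a), empty) }, so S ↦ branch(times(true, empty), branch(empty, empty, a), empty).

branch(times(true, empty), branch(empty, empty, a), empty)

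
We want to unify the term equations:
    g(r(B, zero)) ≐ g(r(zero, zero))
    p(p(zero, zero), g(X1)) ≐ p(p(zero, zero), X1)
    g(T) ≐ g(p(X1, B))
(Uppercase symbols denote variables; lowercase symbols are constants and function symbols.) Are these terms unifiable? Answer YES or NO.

Decompose g/1: r(B, zero) ≐ r(zero, zero).
Decompose r/2: B ≐ zero,  zero ≐ zero.
Bind B := zero; substituting into the one remaining equation that mentions B gives: g(T) ≐ g(p(X1, zero)).
Delete trivial equation zero ≐ zero.
Decompose p/2: p(zero, zero) ≐ p(zero, zero),  g(X1) ≐ X1.
Delete trivial equation p(zero, zero) ≐ p(zero, zero).
Occurs check fails: X1 occurs in g(X1); the equation X1 ≐ g(X1) has no finite solution.

NO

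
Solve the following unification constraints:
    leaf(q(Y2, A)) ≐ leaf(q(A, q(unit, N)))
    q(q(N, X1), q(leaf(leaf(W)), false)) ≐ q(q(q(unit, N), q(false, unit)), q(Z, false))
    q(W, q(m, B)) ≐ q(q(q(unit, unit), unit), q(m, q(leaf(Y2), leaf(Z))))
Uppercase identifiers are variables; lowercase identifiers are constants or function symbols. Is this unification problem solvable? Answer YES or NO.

NO

Decompose leaf/1: q(Y2, A) ≐ q(A, q(unit, N)).
Decompose q/2: Y2 ≐ A,  A ≐ q(unit, N).
Bind Y2 := A; substituting into the one remaining equation that mentions Y2 gives: q(W, q(m, B)) ≐ q(q(q(unit, unit), unit), q(m, q(leaf(A), leaf(Z)))).
Bind A := q(unit, N); substituting into the one remaining equation that mentions A gives: q(W, q(m, B)) ≐ q(q(q(unit, unit), unit), q(m, q(leaf(q(unit, N)), leaf(Z)))). Substituting into the earlier binding gives Y2 := q(unit, N).
Decompose q/2: q(N, X1) ≐ q(q(unit, N), q(false, unit)),  q(leaf(leaf(W)), false) ≐ q(Z, false).
Decompose q/2: N ≐ q(unit, N),  X1 ≐ q(false, unit).
Occurs check fails: N occurs in q(unit, N); the equation N ≐ q(unit, N) has no finite solution.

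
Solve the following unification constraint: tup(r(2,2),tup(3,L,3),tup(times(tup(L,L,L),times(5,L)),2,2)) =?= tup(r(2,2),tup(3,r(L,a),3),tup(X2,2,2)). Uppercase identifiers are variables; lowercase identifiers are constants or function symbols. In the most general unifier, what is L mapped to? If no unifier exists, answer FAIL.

Decompose tup/3: r(2,2) =?= r(2,2),  tup(3,L,3) =?= tup(3,r(L,a),3),  tup(times(tup(L,L,L),times(5,L)),2,2) =?= tup(X2,2,2).
Delete trivial equation r(2,2) =?= r(2,2).
Decompose tup/3: 3 =?= 3,  L =?= r(L,a),  3 =?= 3.
Delete trivial equation 3 =?= 3.
Occurs check fails: L occurs in r(L,a); the equation L =?= r(L,a) has no finite solution.

FAIL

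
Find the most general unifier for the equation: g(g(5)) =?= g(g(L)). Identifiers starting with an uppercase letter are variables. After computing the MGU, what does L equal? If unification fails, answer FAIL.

Decompose g/1: g(5) =?= g(L).
Decompose g/1: 5 =?= L.
Bind L := 5.
MGU = { L ↦ 5 }, so L ↦ 5.

5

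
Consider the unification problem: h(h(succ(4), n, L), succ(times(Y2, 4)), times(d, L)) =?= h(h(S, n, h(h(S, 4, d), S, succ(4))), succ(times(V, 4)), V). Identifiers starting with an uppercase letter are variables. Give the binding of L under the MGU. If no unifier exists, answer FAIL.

h(h(succ(4), 4, d), succ(4), succ(4))

Decompose h/3: h(succ(4), n, L) =?= h(S, n, h(h(S, 4, d), S, succ(4))),  succ(times(Y2, 4)) =?= succ(times(V, 4)),  times(d, L) =?= V.
Decompose h/3: succ(4) =?= S,  n =?= n,  L =?= h(h(S, 4, d), S, succ(4)).
Bind S := succ(4); substituting into the one remaining equation that mentions S gives: L =?= h(h(succ(4), 4, d), succ(4), succ(4)).
Delete trivial equation n =?= n.
Bind L := h(h(succ(4), 4, d), succ(4), succ(4)); substituting into the one remaining equation that mentions L gives: times(d, h(h(succ(4), 4, d), succ(4), succ(4))) =?= V.
Decompose succ/1: times(Y2, 4) =?= times(V, 4).
Decompose times/2: Y2 =?= V,  4 =?= 4.
Bind Y2 := V; no other remaining equation mentions Y2.
Delete trivial equation 4 =?= 4.
Bind V := times(d, h(h(succ(4), 4, d), succ(4), succ(4))). Substituting into the earlier binding gives Y2 := times(d, h(h(succ(4), 4, d), succ(4), succ(4))).
MGU = { S ↦ succ(4), L ↦ h(h(succ(4), 4, d), succ(4), succ(4)), Y2 ↦ times(d, h(h(succ(4), 4, d), succ(4), succ(4))), V ↦ times(d, h(h(succ(4), 4, d), succ(4), succ(4))) }, so L ↦ h(h(succ(4), 4, d), succ(4), succ(4)).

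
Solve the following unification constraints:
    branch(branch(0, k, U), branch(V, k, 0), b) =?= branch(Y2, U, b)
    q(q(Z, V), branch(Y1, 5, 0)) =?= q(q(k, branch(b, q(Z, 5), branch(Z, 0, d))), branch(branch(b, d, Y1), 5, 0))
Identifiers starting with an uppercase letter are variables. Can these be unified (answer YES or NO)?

NO

Decompose branch/3: branch(0, k, U) =?= Y2,  branch(V, k, 0) =?= U,  b =?= b.
Bind Y2 := branch(0, k, U); no other remaining equation mentions Y2.
Bind U := branch(V, k, 0); no other remaining equation mentions U. Substituting into the earlier binding gives Y2 := branch(0, k, branch(V, k, 0)).
Delete trivial equation b =?= b.
Decompose q/2: q(Z, V) =?= q(k, branch(b, q(Z, 5), branch(Z, 0, d))),  branch(Y1, 5, 0) =?= branch(branch(b, d, Y1), 5, 0).
Decompose q/2: Z =?= k,  V =?= branch(b, q(Z, 5), branch(Z, 0, d)).
Bind Z := k; substituting into the one remaining equation that mentions Z gives: V =?= branch(b, q(k, 5), branch(k, 0, d)).
Bind V := branch(b, q(k, 5), branch(k, 0, d)); no other remaining equation mentions V. Substituting into the earlier bindings gives Y2 := branch(0, k, branch(branch(b, q(k, 5), branch(k, 0, d)), k, 0)), U := branch(branch(b, q(k, 5), branch(k, 0, d)), k, 0).
Decompose branch/3: Y1 =?= branch(b, d, Y1),  5 =?= 5,  0 =?= 0.
Occurs check fails: Y1 occurs in branch(b, d, Y1); the equation Y1 =?= branch(b, d, Y1) has no finite solution.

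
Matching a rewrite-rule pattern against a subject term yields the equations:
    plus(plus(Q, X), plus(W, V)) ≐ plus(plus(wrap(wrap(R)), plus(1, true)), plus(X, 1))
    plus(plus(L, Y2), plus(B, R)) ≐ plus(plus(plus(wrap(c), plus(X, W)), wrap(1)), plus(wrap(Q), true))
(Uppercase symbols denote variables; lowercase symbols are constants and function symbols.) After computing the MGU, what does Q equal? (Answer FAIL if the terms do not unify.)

wrap(wrap(true))

Decompose plus/2: plus(Q, X) ≐ plus(wrap(wrap(R)), plus(1, true)),  plus(W, V) ≐ plus(X, 1).
Decompose plus/2: Q ≐ wrap(wrap(R)),  X ≐ plus(1, true).
Bind Q := wrap(wrap(R)); substituting into the one remaining equation that mentions Q gives: plus(plus(L, Y2), plus(B, R)) ≐ plus(plus(plus(wrap(c), plus(X, W)), wrap(1)), plus(wrap(wrap(wrap(R))), true)).
Bind X := plus(1, true); substituting into the remaining equations gives: plus(W, V) ≐ plus(plus(1, true), 1),  plus(plus(L, Y2), plus(B, R)) ≐ plus(plus(plus(wrap(c), plus(plus(1, true), W)), wrap(1)), plus(wrap(wrap(wrap(R))), true)).
Decompose plus/2: W ≐ plus(1, true),  V ≐ 1.
Bind W := plus(1, true); substituting into the one remaining equation that mentions W gives: plus(plus(L, Y2), plus(B, R)) ≐ plus(plus(plus(wrap(c), plus(plus(1, true), plus(1, true))), wrap(1)), plus(wrap(wrap(wrap(R))), true)).
Bind V := 1; no other remaining equation mentions V.
Decompose plus/2: plus(L, Y2) ≐ plus(plus(wrap(c), plus(plus(1, true), plus(1, true))), wrap(1)),  plus(B, R) ≐ plus(wrap(wrap(wrap(R))), true).
Decompose plus/2: L ≐ plus(wrap(c), plus(plus(1, true), plus(1, true))),  Y2 ≐ wrap(1).
Bind L := plus(wrap(c), plus(plus(1, true), plus(1, true))); no other remaining equation mentions L.
Bind Y2 := wrap(1); no other remaining equation mentions Y2.
Decompose plus/2: B ≐ wrap(wrap(wrap(R))),  R ≐ true.
Bind B := wrap(wrap(wrap(R))); no other remaining equation mentions B.
Bind R := true. Substituting into the earlier bindings gives Q := wrap(wrap(true)), B := wrap(wrap(wrap(true))).
MGU = { Q ↦ wrap(wrap(true)), X ↦ plus(1, true), W ↦ plus(1, true), V ↦ 1, L ↦ plus(wrap(c), plus(plus(1, true), plus(1, true))), Y2 ↦ wrap(1), B ↦ wrap(wrap(wrap(true))), R ↦ true }, so Q ↦ wrap(wrap(true)).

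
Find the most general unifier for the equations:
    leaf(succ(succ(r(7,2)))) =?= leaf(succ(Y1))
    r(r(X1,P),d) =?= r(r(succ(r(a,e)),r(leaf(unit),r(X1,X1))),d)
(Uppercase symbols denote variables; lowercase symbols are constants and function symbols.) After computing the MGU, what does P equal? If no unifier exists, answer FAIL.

Decompose leaf/1: succ(succ(r(7,2))) =?= succ(Y1).
Decompose succ/1: succ(r(7,2)) =?= Y1.
Bind Y1 := succ(r(7,2)); no other remaining equation mentions Y1.
Decompose r/2: r(X1,P) =?= r(succ(r(a,e)),r(leaf(unit),r(X1,X1))),  d =?= d.
Decompose r/2: X1 =?= succ(r(a,e)),  P =?= r(leaf(unit),r(X1,X1)).
Bind X1 := succ(r(a,e)); substituting into the one remaining equation that mentions X1 gives: P =?= r(leaf(unit),r(succ(r(a,e)),succ(r(a,e)))).
Bind P := r(leaf(unit),r(succ(r(a,e)),succ(r(a,e)))); no other remaining equation mentions P.
Delete trivial equation d =?= d.
MGU = { Y1 := succ(r(7,2)), X1 := succ(r(a,e)), P := r(leaf(unit),r(succ(r(a,e)),succ(r(a,e)))) }, so P := r(leaf(unit),r(succ(r(a,e)),succ(r(a,e)))).

r(leaf(unit),r(succ(r(a,e)),succ(r(a,e))))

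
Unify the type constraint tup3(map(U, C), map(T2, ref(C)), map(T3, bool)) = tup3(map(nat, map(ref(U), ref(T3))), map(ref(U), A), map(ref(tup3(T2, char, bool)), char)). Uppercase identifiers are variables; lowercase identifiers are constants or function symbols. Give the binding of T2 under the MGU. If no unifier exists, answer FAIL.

FAIL

Decompose tup3/3: map(U, C) = map(nat, map(ref(U), ref(T3))),  map(T2, ref(C)) = map(ref(U), A),  map(T3, bool) = map(ref(tup3(T2, char, bool)), char).
Decompose map/2: U = nat,  C = map(ref(U), ref(T3)).
Bind U := nat; substituting into the 2 remaining equations that mention U gives: C = map(ref(nat), ref(T3)),  map(T2, ref(C)) = map(ref(nat), A).
Bind C := map(ref(nat), ref(T3)); substituting into the one remaining equation that mentions C gives: map(T2, ref(map(ref(nat), ref(T3)))) = map(ref(nat), A).
Decompose map/2: T2 = ref(nat),  ref(map(ref(nat), ref(T3))) = A.
Bind T2 := ref(nat); substituting into the one remaining equation that mentions T2 gives: map(T3, bool) = map(ref(tup3(ref(nat), char, bool)), char).
Bind A := ref(map(ref(nat), ref(T3))); no other remaining equation mentions A.
Decompose map/2: T3 = ref(tup3(ref(nat), char, bool)),  bool = char.
Bind T3 := ref(tup3(ref(nat), char, bool)); no other remaining equation mentions T3. Substituting into the earlier bindings gives C := map(ref(nat), ref(ref(tup3(ref(nat), char, bool)))), A := ref(map(ref(nat), ref(ref(tup3(ref(nat), char, bool))))).
Clash: constants bool and char differ; no unifier exists.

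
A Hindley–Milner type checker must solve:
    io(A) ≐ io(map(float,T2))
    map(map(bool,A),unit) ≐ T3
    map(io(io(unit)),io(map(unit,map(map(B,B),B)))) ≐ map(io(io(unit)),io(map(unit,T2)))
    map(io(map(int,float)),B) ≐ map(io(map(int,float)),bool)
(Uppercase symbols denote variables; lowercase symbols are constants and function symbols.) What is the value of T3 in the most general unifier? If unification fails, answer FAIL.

map(map(bool,map(float,map(map(bool,bool),bool))),unit)

Decompose io/1: A ≐ map(float,T2).
Bind A := map(float,T2); substituting into the one remaining equation that mentions A gives: map(map(bool,map(float,T2)),unit) ≐ T3.
Bind T3 := map(map(bool,map(float,T2)),unit); no other remaining equation mentions T3.
Decompose map/2: io(io(unit)) ≐ io(io(unit)),  io(map(unit,map(map(B,B),B))) ≐ io(map(unit,T2)).
Delete trivial equation io(io(unit)) ≐ io(io(unit)).
Decompose io/1: map(unit,map(map(B,B),B)) ≐ map(unit,T2).
Decompose map/2: unit ≐ unit,  map(map(B,B),B) ≐ T2.
Delete trivial equation unit ≐ unit.
Bind T2 := map(map(B,B),B); no other remaining equation mentions T2. Substituting into the earlier bindings gives A := map(float,map(map(B,B),B)), T3 := map(map(bool,map(float,map(map(B,B),B))),unit).
Decompose map/2: io(map(int,float)) ≐ io(map(int,float)),  B ≐ bool.
Delete trivial equation io(map(int,float)) ≐ io(map(int,float)).
Bind B := bool. Substituting into the earlier bindings gives A := map(float,map(map(bool,bool),bool)), T3 := map(map(bool,map(float,map(map(bool,bool),bool))),unit), T2 := map(map(bool,bool),bool).
MGU = { A -> map(float,map(map(bool,bool),bool)), T3 -> map(map(bool,map(float,map(map(bool,bool),bool))),unit), T2 -> map(map(bool,bool),bool), B -> bool }, so T3 -> map(map(bool,map(float,map(map(bool,bool),bool))),unit).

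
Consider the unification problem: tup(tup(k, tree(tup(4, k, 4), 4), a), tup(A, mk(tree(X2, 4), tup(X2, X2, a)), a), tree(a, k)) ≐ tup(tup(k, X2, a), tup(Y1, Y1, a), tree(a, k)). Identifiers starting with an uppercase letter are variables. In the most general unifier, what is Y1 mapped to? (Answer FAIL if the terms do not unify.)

mk(tree(tree(tup(4, k, 4), 4), 4), tup(tree(tup(4, k, 4), 4), tree(tup(4, k, 4), 4), a))

Decompose tup/3: tup(k, tree(tup(4, k, 4), 4), a) ≐ tup(k, X2, a),  tup(A, mk(tree(X2, 4), tup(X2, X2, a)), a) ≐ tup(Y1, Y1, a),  tree(a, k) ≐ tree(a, k).
Decompose tup/3: k ≐ k,  tree(tup(4, k, 4), 4) ≐ X2,  a ≐ a.
Delete trivial equation k ≐ k.
Bind X2 := tree(tup(4, k, 4), 4); substituting into the one remaining equation that mentions X2 gives: tup(A, mk(tree(tree(tup(4, k, 4), 4), 4), tup(tree(tup(4, k, 4), 4), tree(tup(4, k, 4), 4), a)), a) ≐ tup(Y1, Y1, a).
Delete trivial equation a ≐ a.
Decompose tup/3: A ≐ Y1,  mk(tree(tree(tup(4, k, 4), 4), 4), tup(tree(tup(4, k, 4), 4), tree(tup(4, k, 4), 4), a)) ≐ Y1,  a ≐ a.
Bind A := Y1; no other remaining equation mentions A.
Bind Y1 := mk(tree(tree(tup(4, k, 4), 4), 4), tup(tree(tup(4, k, 4), 4), tree(tup(4, k, 4), 4), a)); no other remaining equation mentions Y1. Substituting into the earlier binding gives A := mk(tree(tree(tup(4, k, 4), 4), 4), tup(tree(tup(4, k, 4), 4), tree(tup(4, k, 4), 4), a)).
Delete trivial equation a ≐ a.
Delete trivial equation tree(a, k) ≐ tree(a, k).
MGU = { X2 := tree(tup(4, k, 4), 4), A := mk(tree(tree(tup(4, k, 4), 4), 4), tup(tree(tup(4, k, 4), 4), tree(tup(4, k, 4), 4), a)), Y1 := mk(tree(tree(tup(4, k, 4), 4), 4), tup(tree(tup(4, k, 4), 4), tree(tup(4, k, 4), 4), a)) }, so Y1 := mk(tree(tree(tup(4, k, 4), 4), 4), tup(tree(tup(4, k, 4), 4), tree(tup(4, k, 4), 4), a)).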